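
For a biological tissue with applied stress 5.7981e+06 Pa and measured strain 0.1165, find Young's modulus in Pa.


E = stress / strain
E = 5.7981e+06 / 0.1165
E = 4.9769e+07


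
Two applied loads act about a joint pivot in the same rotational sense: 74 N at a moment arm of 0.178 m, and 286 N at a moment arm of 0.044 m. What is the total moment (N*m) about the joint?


M = F1 * d1 + F2 * d2
M = 74 * 0.178 + 286 * 0.044
M = 13.1720 + 12.5840
M = 25.7560


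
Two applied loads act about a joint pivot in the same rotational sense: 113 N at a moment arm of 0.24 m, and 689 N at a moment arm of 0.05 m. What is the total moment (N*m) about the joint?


M = F1 * d1 + F2 * d2
M = 113 * 0.24 + 689 * 0.05
M = 27.1200 + 34.4500
M = 61.5700


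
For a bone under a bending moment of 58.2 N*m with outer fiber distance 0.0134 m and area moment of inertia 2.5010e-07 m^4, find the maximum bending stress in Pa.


sigma = M * c / I
sigma = 58.2 * 0.0134 / 2.5010e-07
M * c = 0.7799
sigma = 3.1183e+06


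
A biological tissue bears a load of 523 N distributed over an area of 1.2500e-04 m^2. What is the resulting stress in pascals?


stress = F / A
stress = 523 / 1.2500e-04
stress = 4.1840e+06


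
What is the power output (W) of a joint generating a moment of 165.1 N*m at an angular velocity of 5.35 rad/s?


P = M * omega
P = 165.1 * 5.35
P = 883.2850


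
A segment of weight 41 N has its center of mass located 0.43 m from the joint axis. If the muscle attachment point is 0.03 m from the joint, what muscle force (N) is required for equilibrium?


F_muscle = W * d_load / d_muscle
F_muscle = 41 * 0.43 / 0.03
Numerator = 17.6300
F_muscle = 587.6667


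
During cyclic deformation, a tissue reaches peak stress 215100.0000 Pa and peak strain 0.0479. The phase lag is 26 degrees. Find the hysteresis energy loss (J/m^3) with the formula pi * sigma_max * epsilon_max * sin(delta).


E_loss = pi * sigma_max * epsilon_max * sin(delta)
delta = 26 deg = 0.4538 rad
sin(delta) = 0.4384
E_loss = pi * 215100.0000 * 0.0479 * 0.4384
E_loss = 14189.5217


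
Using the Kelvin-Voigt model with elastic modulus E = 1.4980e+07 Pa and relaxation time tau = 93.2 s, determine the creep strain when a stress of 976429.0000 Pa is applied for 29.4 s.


epsilon(t) = (sigma/E) * (1 - exp(-t/tau))
sigma/E = 976429.0000 / 1.4980e+07 = 0.0652
exp(-t/tau) = exp(-29.4 / 93.2) = 0.7295
epsilon = 0.0652 * (1 - 0.7295)
epsilon = 0.0176


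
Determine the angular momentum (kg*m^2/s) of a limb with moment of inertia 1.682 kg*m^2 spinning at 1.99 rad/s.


L = I * omega
L = 1.682 * 1.99
L = 3.3472


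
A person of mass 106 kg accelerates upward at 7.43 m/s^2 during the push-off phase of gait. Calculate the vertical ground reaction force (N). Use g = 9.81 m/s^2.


GRF = m * (g + a)
GRF = 106 * (9.81 + 7.43)
GRF = 106 * 17.2400
GRF = 1827.4400


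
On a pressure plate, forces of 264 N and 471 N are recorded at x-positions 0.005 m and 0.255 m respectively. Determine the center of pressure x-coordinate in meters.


COP_x = (F1*x1 + F2*x2) / (F1 + F2)
COP_x = (264*0.005 + 471*0.255) / (264 + 471)
Numerator = 121.4250
Denominator = 735
COP_x = 0.1652


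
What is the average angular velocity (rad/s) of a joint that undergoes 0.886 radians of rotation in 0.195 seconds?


omega = delta_theta / delta_t
omega = 0.886 / 0.195
omega = 4.5436


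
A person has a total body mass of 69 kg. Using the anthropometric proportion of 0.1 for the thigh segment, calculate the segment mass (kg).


m_segment = body_mass * fraction
m_segment = 69 * 0.1
m_segment = 6.9000


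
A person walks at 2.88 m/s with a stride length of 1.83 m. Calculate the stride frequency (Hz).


f = v / stride_length
f = 2.88 / 1.83
f = 1.5738


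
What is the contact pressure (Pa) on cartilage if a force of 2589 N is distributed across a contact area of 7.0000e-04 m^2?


P = F / A
P = 2589 / 7.0000e-04
P = 3.6986e+06


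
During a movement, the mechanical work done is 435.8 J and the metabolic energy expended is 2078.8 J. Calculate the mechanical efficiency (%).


eta = (W_mech / E_meta) * 100
eta = (435.8 / 2078.8) * 100
ratio = 0.2096
eta = 20.9640


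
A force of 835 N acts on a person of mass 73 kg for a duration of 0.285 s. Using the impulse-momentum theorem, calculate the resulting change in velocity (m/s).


J = F * dt = 835 * 0.285 = 237.9750 N*s
delta_v = J / m
delta_v = 237.9750 / 73
delta_v = 3.2599


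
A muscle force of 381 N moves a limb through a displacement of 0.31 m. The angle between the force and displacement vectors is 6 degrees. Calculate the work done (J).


W = F * d * cos(theta)
theta = 6 deg = 0.1047 rad
cos(theta) = 0.9945
W = 381 * 0.31 * 0.9945
W = 117.4630


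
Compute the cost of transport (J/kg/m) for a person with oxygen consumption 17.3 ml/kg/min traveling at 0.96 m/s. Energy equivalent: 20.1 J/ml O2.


Power per kg = VO2 * 20.1 / 60
Power per kg = 17.3 * 20.1 / 60 = 5.7955 W/kg
Cost = power_per_kg / speed
Cost = 5.7955 / 0.96
Cost = 6.0370


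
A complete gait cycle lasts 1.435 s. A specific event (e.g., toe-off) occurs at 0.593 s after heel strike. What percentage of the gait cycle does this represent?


pct = (event_time / cycle_time) * 100
pct = (0.593 / 1.435) * 100
ratio = 0.4132
pct = 41.3240


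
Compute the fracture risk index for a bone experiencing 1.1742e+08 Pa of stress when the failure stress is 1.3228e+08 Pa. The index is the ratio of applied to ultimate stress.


FRI = applied / ultimate
FRI = 1.1742e+08 / 1.3228e+08
FRI = 0.8877


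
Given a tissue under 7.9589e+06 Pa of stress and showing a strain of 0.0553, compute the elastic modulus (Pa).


E = stress / strain
E = 7.9589e+06 / 0.0553
E = 1.4392e+08


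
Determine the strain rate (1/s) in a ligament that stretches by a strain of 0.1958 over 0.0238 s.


strain_rate = delta_strain / delta_t
strain_rate = 0.1958 / 0.0238
strain_rate = 8.2269


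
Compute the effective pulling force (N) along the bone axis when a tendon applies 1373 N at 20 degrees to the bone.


F_eff = F_tendon * cos(theta)
theta = 20 deg = 0.3491 rad
cos(theta) = 0.9397
F_eff = 1373 * 0.9397
F_eff = 1290.1980


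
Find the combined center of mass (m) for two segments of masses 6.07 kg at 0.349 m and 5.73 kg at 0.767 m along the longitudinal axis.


COM = (m1*x1 + m2*x2) / (m1 + m2)
COM = (6.07*0.349 + 5.73*0.767) / (6.07 + 5.73)
Numerator = 6.5133
Denominator = 11.8000
COM = 0.5520


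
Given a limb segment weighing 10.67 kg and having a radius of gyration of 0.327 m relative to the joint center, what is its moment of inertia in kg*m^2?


I = m * k^2
I = 10.67 * 0.327^2
k^2 = 0.1069
I = 1.1409


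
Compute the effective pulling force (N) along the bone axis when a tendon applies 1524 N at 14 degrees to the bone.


F_eff = F_tendon * cos(theta)
theta = 14 deg = 0.2443 rad
cos(theta) = 0.9703
F_eff = 1524 * 0.9703
F_eff = 1478.7307


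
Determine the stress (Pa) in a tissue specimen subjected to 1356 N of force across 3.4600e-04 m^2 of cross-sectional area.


stress = F / A
stress = 1356 / 3.4600e-04
stress = 3.9191e+06


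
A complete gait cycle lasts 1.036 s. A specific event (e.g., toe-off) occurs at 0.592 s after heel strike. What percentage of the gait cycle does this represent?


pct = (event_time / cycle_time) * 100
pct = (0.592 / 1.036) * 100
ratio = 0.5714
pct = 57.1429


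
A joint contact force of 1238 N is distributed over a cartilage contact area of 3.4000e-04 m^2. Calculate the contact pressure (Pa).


P = F / A
P = 1238 / 3.4000e-04
P = 3.6412e+06


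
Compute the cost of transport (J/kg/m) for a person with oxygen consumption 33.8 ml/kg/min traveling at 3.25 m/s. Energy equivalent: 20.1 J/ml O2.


Power per kg = VO2 * 20.1 / 60
Power per kg = 33.8 * 20.1 / 60 = 11.3230 W/kg
Cost = power_per_kg / speed
Cost = 11.3230 / 3.25
Cost = 3.4840


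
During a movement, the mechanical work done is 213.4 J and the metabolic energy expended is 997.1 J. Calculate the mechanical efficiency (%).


eta = (W_mech / E_meta) * 100
eta = (213.4 / 997.1) * 100
ratio = 0.2140
eta = 21.4021


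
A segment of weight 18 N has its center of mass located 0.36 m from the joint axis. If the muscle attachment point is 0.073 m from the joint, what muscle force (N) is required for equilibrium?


F_muscle = W * d_load / d_muscle
F_muscle = 18 * 0.36 / 0.073
Numerator = 6.4800
F_muscle = 88.7671


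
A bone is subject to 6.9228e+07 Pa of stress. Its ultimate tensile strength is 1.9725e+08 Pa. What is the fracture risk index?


FRI = applied / ultimate
FRI = 6.9228e+07 / 1.9725e+08
FRI = 0.3510


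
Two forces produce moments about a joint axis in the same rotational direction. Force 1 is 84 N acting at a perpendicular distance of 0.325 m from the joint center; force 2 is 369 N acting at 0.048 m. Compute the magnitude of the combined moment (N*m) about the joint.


M = F1 * d1 + F2 * d2
M = 84 * 0.325 + 369 * 0.048
M = 27.3000 + 17.7120
M = 45.0120


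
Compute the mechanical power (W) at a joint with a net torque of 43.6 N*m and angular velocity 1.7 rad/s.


P = M * omega
P = 43.6 * 1.7
P = 74.1200


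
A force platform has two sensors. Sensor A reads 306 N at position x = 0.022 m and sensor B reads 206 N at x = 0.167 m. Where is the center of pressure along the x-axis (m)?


COP_x = (F1*x1 + F2*x2) / (F1 + F2)
COP_x = (306*0.022 + 206*0.167) / (306 + 206)
Numerator = 41.1340
Denominator = 512
COP_x = 0.0803


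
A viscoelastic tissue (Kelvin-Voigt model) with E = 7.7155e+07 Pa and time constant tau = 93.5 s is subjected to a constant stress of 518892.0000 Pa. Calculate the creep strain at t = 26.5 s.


epsilon(t) = (sigma/E) * (1 - exp(-t/tau))
sigma/E = 518892.0000 / 7.7155e+07 = 0.0067
exp(-t/tau) = exp(-26.5 / 93.5) = 0.7532
epsilon = 0.0067 * (1 - 0.7532)
epsilon = 0.0017


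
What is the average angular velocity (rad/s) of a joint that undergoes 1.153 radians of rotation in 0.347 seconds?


omega = delta_theta / delta_t
omega = 1.153 / 0.347
omega = 3.3228


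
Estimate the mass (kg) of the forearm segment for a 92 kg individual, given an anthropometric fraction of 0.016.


m_segment = body_mass * fraction
m_segment = 92 * 0.016
m_segment = 1.4720


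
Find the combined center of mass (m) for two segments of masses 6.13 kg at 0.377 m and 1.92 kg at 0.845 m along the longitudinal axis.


COM = (m1*x1 + m2*x2) / (m1 + m2)
COM = (6.13*0.377 + 1.92*0.845) / (6.13 + 1.92)
Numerator = 3.9334
Denominator = 8.0500
COM = 0.4886


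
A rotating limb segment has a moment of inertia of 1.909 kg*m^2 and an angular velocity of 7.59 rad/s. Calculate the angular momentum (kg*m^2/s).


L = I * omega
L = 1.909 * 7.59
L = 14.4893


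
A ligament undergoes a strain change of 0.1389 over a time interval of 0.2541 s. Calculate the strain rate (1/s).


strain_rate = delta_strain / delta_t
strain_rate = 0.1389 / 0.2541
strain_rate = 0.5466


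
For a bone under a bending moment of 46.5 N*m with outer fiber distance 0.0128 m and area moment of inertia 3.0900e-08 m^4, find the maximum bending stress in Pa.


sigma = M * c / I
sigma = 46.5 * 0.0128 / 3.0900e-08
M * c = 0.5952
sigma = 1.9262e+07


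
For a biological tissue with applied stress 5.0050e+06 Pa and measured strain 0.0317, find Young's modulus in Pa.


E = stress / strain
E = 5.0050e+06 / 0.0317
E = 1.5789e+08


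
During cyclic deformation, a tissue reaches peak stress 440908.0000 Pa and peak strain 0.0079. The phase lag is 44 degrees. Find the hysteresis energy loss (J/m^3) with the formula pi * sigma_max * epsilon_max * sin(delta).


E_loss = pi * sigma_max * epsilon_max * sin(delta)
delta = 44 deg = 0.7679 rad
sin(delta) = 0.6947
E_loss = pi * 440908.0000 * 0.0079 * 0.6947
E_loss = 7601.4460


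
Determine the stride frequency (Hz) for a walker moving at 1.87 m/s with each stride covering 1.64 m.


f = v / stride_length
f = 1.87 / 1.64
f = 1.1402


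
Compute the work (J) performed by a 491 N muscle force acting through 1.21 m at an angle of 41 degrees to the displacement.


W = F * d * cos(theta)
theta = 41 deg = 0.7156 rad
cos(theta) = 0.7547
W = 491 * 1.21 * 0.7547
W = 448.3805


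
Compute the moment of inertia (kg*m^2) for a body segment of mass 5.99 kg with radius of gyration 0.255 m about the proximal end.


I = m * k^2
I = 5.99 * 0.255^2
k^2 = 0.0650
I = 0.3895


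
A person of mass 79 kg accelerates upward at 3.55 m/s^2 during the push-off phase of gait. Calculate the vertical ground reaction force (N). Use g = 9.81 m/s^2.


GRF = m * (g + a)
GRF = 79 * (9.81 + 3.55)
GRF = 79 * 13.3600
GRF = 1055.4400


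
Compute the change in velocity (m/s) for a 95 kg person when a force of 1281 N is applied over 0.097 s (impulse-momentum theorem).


J = F * dt = 1281 * 0.097 = 124.2570 N*s
delta_v = J / m
delta_v = 124.2570 / 95
delta_v = 1.3080


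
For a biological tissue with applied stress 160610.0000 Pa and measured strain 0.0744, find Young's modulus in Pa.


E = stress / strain
E = 160610.0000 / 0.0744
E = 2.1587e+06


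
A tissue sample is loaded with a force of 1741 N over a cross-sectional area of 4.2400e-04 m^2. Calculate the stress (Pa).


stress = F / A
stress = 1741 / 4.2400e-04
stress = 4.1061e+06


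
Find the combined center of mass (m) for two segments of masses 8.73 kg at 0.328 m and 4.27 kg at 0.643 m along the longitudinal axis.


COM = (m1*x1 + m2*x2) / (m1 + m2)
COM = (8.73*0.328 + 4.27*0.643) / (8.73 + 4.27)
Numerator = 5.6090
Denominator = 13.0000
COM = 0.4315


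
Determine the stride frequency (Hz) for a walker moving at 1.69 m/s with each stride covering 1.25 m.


f = v / stride_length
f = 1.69 / 1.25
f = 1.3520


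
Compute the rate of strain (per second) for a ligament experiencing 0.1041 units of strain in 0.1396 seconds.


strain_rate = delta_strain / delta_t
strain_rate = 0.1041 / 0.1396
strain_rate = 0.7457


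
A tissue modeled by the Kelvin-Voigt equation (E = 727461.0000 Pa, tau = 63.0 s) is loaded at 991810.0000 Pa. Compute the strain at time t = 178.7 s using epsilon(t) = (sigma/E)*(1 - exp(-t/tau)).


epsilon(t) = (sigma/E) * (1 - exp(-t/tau))
sigma/E = 991810.0000 / 727461.0000 = 1.3634
exp(-t/tau) = exp(-178.7 / 63.0) = 0.0586
epsilon = 1.3634 * (1 - 0.0586)
epsilon = 1.2835


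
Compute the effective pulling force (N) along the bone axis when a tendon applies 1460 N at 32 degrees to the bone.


F_eff = F_tendon * cos(theta)
theta = 32 deg = 0.5585 rad
cos(theta) = 0.8480
F_eff = 1460 * 0.8480
F_eff = 1238.1502


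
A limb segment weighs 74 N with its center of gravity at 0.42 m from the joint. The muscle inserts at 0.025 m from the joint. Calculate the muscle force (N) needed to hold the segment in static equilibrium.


F_muscle = W * d_load / d_muscle
F_muscle = 74 * 0.42 / 0.025
Numerator = 31.0800
F_muscle = 1243.2000


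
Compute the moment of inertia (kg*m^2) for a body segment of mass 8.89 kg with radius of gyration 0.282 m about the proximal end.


I = m * k^2
I = 8.89 * 0.282^2
k^2 = 0.0795
I = 0.7070


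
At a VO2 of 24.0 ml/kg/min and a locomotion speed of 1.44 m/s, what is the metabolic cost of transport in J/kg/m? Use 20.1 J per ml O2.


Power per kg = VO2 * 20.1 / 60
Power per kg = 24.0 * 20.1 / 60 = 8.0400 W/kg
Cost = power_per_kg / speed
Cost = 8.0400 / 1.44
Cost = 5.5833


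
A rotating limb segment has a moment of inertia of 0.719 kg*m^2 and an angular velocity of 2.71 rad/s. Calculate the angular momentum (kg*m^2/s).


L = I * omega
L = 0.719 * 2.71
L = 1.9485


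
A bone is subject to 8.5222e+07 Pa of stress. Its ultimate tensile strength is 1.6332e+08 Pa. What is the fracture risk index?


FRI = applied / ultimate
FRI = 8.5222e+07 / 1.6332e+08
FRI = 0.5218


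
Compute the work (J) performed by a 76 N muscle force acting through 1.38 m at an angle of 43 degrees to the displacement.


W = F * d * cos(theta)
theta = 43 deg = 0.7505 rad
cos(theta) = 0.7314
W = 76 * 1.38 * 0.7314
W = 76.7044


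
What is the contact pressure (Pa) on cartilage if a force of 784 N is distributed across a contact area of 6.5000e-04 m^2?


P = F / A
P = 784 / 6.5000e-04
P = 1.2062e+06


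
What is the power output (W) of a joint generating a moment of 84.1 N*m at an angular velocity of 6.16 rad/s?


P = M * omega
P = 84.1 * 6.16
P = 518.0560


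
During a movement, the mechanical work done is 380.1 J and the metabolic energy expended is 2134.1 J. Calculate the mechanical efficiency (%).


eta = (W_mech / E_meta) * 100
eta = (380.1 / 2134.1) * 100
ratio = 0.1781
eta = 17.8108


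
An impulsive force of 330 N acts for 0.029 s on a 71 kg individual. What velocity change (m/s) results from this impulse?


J = F * dt = 330 * 0.029 = 9.5700 N*s
delta_v = J / m
delta_v = 9.5700 / 71
delta_v = 0.1348


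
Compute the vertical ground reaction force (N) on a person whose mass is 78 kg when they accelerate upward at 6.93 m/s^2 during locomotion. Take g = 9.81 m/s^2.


GRF = m * (g + a)
GRF = 78 * (9.81 + 6.93)
GRF = 78 * 16.7400
GRF = 1305.7200


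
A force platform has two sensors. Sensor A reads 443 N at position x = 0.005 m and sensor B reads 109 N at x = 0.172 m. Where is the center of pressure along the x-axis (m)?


COP_x = (F1*x1 + F2*x2) / (F1 + F2)
COP_x = (443*0.005 + 109*0.172) / (443 + 109)
Numerator = 20.9630
Denominator = 552
COP_x = 0.0380


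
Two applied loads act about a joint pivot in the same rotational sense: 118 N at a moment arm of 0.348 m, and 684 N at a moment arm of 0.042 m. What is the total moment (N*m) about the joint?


M = F1 * d1 + F2 * d2
M = 118 * 0.348 + 684 * 0.042
M = 41.0640 + 28.7280
M = 69.7920


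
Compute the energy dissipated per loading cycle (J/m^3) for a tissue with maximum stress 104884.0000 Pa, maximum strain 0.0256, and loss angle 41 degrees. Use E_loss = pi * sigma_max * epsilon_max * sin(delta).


E_loss = pi * sigma_max * epsilon_max * sin(delta)
delta = 41 deg = 0.7156 rad
sin(delta) = 0.6561
E_loss = pi * 104884.0000 * 0.0256 * 0.6561
E_loss = 5534.0362


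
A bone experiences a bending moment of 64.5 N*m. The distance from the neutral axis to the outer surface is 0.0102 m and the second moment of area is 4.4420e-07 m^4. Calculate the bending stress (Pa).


sigma = M * c / I
sigma = 64.5 * 0.0102 / 4.4420e-07
M * c = 0.6579
sigma = 1.4811e+06


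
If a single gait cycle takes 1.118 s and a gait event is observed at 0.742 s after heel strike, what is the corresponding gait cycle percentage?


pct = (event_time / cycle_time) * 100
pct = (0.742 / 1.118) * 100
ratio = 0.6637
pct = 66.3685


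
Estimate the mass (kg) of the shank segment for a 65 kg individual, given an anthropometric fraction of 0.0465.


m_segment = body_mass * fraction
m_segment = 65 * 0.0465
m_segment = 3.0225


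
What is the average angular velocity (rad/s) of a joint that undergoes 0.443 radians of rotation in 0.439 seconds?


omega = delta_theta / delta_t
omega = 0.443 / 0.439
omega = 1.0091


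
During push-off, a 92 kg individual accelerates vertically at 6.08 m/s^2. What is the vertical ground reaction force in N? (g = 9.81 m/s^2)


GRF = m * (g + a)
GRF = 92 * (9.81 + 6.08)
GRF = 92 * 15.8900
GRF = 1461.8800


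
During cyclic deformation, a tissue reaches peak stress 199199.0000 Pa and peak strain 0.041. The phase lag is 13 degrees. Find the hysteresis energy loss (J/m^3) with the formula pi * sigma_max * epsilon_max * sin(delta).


E_loss = pi * sigma_max * epsilon_max * sin(delta)
delta = 13 deg = 0.2269 rad
sin(delta) = 0.2250
E_loss = pi * 199199.0000 * 0.041 * 0.2250
E_loss = 5771.7687


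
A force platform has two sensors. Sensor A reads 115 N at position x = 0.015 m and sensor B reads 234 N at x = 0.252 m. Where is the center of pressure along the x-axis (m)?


COP_x = (F1*x1 + F2*x2) / (F1 + F2)
COP_x = (115*0.015 + 234*0.252) / (115 + 234)
Numerator = 60.6930
Denominator = 349
COP_x = 0.1739


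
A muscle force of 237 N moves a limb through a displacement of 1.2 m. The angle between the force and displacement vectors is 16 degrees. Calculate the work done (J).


W = F * d * cos(theta)
theta = 16 deg = 0.2793 rad
cos(theta) = 0.9613
W = 237 * 1.2 * 0.9613
W = 273.3828


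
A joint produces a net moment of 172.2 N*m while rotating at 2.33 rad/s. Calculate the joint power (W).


P = M * omega
P = 172.2 * 2.33
P = 401.2260


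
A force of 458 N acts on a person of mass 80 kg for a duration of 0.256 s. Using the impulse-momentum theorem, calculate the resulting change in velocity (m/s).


J = F * dt = 458 * 0.256 = 117.2480 N*s
delta_v = J / m
delta_v = 117.2480 / 80
delta_v = 1.4656


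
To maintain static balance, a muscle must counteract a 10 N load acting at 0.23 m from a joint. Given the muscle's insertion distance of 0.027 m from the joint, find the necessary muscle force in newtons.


F_muscle = W * d_load / d_muscle
F_muscle = 10 * 0.23 / 0.027
Numerator = 2.3000
F_muscle = 85.1852


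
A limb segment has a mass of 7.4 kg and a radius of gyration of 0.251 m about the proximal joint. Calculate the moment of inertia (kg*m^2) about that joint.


I = m * k^2
I = 7.4 * 0.251^2
k^2 = 0.0630
I = 0.4662


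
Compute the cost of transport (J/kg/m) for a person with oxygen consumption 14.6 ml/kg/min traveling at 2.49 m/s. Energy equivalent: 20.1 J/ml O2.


Power per kg = VO2 * 20.1 / 60
Power per kg = 14.6 * 20.1 / 60 = 4.8910 W/kg
Cost = power_per_kg / speed
Cost = 4.8910 / 2.49
Cost = 1.9643


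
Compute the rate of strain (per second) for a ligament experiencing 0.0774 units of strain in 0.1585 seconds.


strain_rate = delta_strain / delta_t
strain_rate = 0.0774 / 0.1585
strain_rate = 0.4883


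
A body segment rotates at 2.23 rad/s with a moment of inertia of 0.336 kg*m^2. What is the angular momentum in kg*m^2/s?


L = I * omega
L = 0.336 * 2.23
L = 0.7493


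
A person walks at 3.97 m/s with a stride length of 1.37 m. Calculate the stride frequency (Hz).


f = v / stride_length
f = 3.97 / 1.37
f = 2.8978


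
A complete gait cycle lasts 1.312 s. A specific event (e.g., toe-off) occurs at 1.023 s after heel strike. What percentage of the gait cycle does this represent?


pct = (event_time / cycle_time) * 100
pct = (1.023 / 1.312) * 100
ratio = 0.7797
pct = 77.9726


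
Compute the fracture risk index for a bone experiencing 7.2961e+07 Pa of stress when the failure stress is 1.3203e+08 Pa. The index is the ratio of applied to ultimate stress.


FRI = applied / ultimate
FRI = 7.2961e+07 / 1.3203e+08
FRI = 0.5526


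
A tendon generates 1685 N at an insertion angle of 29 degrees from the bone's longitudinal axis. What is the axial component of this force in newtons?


F_eff = F_tendon * cos(theta)
theta = 29 deg = 0.5061 rad
cos(theta) = 0.8746
F_eff = 1685 * 0.8746
F_eff = 1473.7342


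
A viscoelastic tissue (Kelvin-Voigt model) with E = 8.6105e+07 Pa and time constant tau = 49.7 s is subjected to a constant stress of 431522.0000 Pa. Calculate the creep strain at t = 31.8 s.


epsilon(t) = (sigma/E) * (1 - exp(-t/tau))
sigma/E = 431522.0000 / 8.6105e+07 = 0.0050
exp(-t/tau) = exp(-31.8 / 49.7) = 0.5274
epsilon = 0.0050 * (1 - 0.5274)
epsilon = 0.0024


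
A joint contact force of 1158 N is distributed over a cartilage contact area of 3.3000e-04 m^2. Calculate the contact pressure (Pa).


P = F / A
P = 1158 / 3.3000e-04
P = 3.5091e+06


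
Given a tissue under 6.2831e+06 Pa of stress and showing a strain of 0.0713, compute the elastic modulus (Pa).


E = stress / strain
E = 6.2831e+06 / 0.0713
E = 8.8122e+07


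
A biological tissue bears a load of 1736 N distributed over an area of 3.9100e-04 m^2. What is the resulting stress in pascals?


stress = F / A
stress = 1736 / 3.9100e-04
stress = 4.4399e+06


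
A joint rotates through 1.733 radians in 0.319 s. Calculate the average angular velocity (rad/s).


omega = delta_theta / delta_t
omega = 1.733 / 0.319
omega = 5.4326


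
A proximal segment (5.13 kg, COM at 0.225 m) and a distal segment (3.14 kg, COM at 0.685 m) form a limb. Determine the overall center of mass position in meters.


COM = (m1*x1 + m2*x2) / (m1 + m2)
COM = (5.13*0.225 + 3.14*0.685) / (5.13 + 3.14)
Numerator = 3.3052
Denominator = 8.2700
COM = 0.3997


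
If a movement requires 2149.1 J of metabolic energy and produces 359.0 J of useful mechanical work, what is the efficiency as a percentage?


eta = (W_mech / E_meta) * 100
eta = (359.0 / 2149.1) * 100
ratio = 0.1670
eta = 16.7047


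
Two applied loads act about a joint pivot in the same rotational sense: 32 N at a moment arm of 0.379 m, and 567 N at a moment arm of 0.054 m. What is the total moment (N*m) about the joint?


M = F1 * d1 + F2 * d2
M = 32 * 0.379 + 567 * 0.054
M = 12.1280 + 30.6180
M = 42.7460


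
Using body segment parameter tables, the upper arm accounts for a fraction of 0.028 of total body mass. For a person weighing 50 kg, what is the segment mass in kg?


m_segment = body_mass * fraction
m_segment = 50 * 0.028
m_segment = 1.4000


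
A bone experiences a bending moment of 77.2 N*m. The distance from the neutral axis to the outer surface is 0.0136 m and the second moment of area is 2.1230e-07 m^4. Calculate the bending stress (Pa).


sigma = M * c / I
sigma = 77.2 * 0.0136 / 2.1230e-07
M * c = 1.0499
sigma = 4.9455e+06


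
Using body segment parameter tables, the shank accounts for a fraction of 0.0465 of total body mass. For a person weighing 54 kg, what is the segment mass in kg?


m_segment = body_mass * fraction
m_segment = 54 * 0.0465
m_segment = 2.5110


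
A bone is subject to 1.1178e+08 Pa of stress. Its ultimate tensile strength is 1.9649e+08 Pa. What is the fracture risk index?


FRI = applied / ultimate
FRI = 1.1178e+08 / 1.9649e+08
FRI = 0.5689


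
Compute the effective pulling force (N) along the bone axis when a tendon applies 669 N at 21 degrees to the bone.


F_eff = F_tendon * cos(theta)
theta = 21 deg = 0.3665 rad
cos(theta) = 0.9336
F_eff = 669 * 0.9336
F_eff = 624.5653


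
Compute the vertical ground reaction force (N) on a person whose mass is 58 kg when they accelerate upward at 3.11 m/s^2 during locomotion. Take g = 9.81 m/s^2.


GRF = m * (g + a)
GRF = 58 * (9.81 + 3.11)
GRF = 58 * 12.9200
GRF = 749.3600


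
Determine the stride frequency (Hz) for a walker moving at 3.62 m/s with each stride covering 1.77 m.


f = v / stride_length
f = 3.62 / 1.77
f = 2.0452


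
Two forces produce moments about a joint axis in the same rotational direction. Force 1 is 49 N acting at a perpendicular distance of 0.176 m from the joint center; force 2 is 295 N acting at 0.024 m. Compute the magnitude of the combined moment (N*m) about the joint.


M = F1 * d1 + F2 * d2
M = 49 * 0.176 + 295 * 0.024
M = 8.6240 + 7.0800
M = 15.7040


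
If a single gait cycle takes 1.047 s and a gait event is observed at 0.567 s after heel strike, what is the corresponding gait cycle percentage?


pct = (event_time / cycle_time) * 100
pct = (0.567 / 1.047) * 100
ratio = 0.5415
pct = 54.1547


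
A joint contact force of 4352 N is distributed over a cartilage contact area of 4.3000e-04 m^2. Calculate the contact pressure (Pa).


P = F / A
P = 4352 / 4.3000e-04
P = 1.0121e+07


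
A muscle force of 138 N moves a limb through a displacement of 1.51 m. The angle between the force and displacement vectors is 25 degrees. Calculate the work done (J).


W = F * d * cos(theta)
theta = 25 deg = 0.4363 rad
cos(theta) = 0.9063
W = 138 * 1.51 * 0.9063
W = 188.8564


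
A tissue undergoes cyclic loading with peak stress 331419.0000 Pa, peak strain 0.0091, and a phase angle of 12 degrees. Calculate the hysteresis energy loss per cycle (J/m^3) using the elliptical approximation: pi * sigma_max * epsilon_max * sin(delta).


E_loss = pi * sigma_max * epsilon_max * sin(delta)
delta = 12 deg = 0.2094 rad
sin(delta) = 0.2079
E_loss = pi * 331419.0000 * 0.0091 * 0.2079
E_loss = 1969.9154


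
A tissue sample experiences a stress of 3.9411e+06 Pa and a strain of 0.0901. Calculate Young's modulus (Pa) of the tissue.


E = stress / strain
E = 3.9411e+06 / 0.0901
E = 4.3741e+07


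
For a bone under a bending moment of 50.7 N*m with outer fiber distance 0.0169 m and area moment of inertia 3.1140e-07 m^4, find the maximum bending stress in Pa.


sigma = M * c / I
sigma = 50.7 * 0.0169 / 3.1140e-07
M * c = 0.8568
sigma = 2.7515e+06


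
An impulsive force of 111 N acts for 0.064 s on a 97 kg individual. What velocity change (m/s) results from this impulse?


J = F * dt = 111 * 0.064 = 7.1040 N*s
delta_v = J / m
delta_v = 7.1040 / 97
delta_v = 0.0732


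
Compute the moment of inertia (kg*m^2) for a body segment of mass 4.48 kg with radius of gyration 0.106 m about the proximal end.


I = m * k^2
I = 4.48 * 0.106^2
k^2 = 0.0112
I = 0.0503


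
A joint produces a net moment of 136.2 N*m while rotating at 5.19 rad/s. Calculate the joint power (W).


P = M * omega
P = 136.2 * 5.19
P = 706.8780


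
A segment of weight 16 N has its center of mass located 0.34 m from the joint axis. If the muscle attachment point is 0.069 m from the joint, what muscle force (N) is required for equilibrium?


F_muscle = W * d_load / d_muscle
F_muscle = 16 * 0.34 / 0.069
Numerator = 5.4400
F_muscle = 78.8406


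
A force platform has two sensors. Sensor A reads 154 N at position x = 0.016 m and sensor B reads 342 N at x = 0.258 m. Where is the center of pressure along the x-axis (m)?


COP_x = (F1*x1 + F2*x2) / (F1 + F2)
COP_x = (154*0.016 + 342*0.258) / (154 + 342)
Numerator = 90.7000
Denominator = 496
COP_x = 0.1829


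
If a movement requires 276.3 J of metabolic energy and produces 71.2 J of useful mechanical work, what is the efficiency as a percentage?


eta = (W_mech / E_meta) * 100
eta = (71.2 / 276.3) * 100
ratio = 0.2577
eta = 25.7691


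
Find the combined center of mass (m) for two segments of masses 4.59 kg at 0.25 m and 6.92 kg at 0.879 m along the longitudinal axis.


COM = (m1*x1 + m2*x2) / (m1 + m2)
COM = (4.59*0.25 + 6.92*0.879) / (4.59 + 6.92)
Numerator = 7.2302
Denominator = 11.5100
COM = 0.6282


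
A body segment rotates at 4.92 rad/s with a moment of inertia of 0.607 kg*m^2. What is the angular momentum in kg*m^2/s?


L = I * omega
L = 0.607 * 4.92
L = 2.9864


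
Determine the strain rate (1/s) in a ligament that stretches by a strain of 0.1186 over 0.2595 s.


strain_rate = delta_strain / delta_t
strain_rate = 0.1186 / 0.2595
strain_rate = 0.4570


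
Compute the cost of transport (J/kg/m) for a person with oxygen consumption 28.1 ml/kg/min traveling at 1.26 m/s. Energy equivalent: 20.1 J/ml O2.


Power per kg = VO2 * 20.1 / 60
Power per kg = 28.1 * 20.1 / 60 = 9.4135 W/kg
Cost = power_per_kg / speed
Cost = 9.4135 / 1.26
Cost = 7.4710


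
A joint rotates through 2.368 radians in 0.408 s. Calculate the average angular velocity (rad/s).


omega = delta_theta / delta_t
omega = 2.368 / 0.408
omega = 5.8039


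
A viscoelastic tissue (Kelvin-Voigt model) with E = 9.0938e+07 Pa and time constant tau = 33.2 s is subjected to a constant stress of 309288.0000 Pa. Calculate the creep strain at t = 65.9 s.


epsilon(t) = (sigma/E) * (1 - exp(-t/tau))
sigma/E = 309288.0000 / 9.0938e+07 = 0.0034
exp(-t/tau) = exp(-65.9 / 33.2) = 0.1374
epsilon = 0.0034 * (1 - 0.1374)
epsilon = 0.0029


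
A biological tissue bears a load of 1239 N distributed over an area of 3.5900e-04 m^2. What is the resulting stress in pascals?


stress = F / A
stress = 1239 / 3.5900e-04
stress = 3.4513e+06


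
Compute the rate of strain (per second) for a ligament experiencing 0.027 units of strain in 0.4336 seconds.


strain_rate = delta_strain / delta_t
strain_rate = 0.027 / 0.4336
strain_rate = 0.0623


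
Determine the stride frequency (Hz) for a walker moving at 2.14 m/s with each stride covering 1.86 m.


f = v / stride_length
f = 2.14 / 1.86
f = 1.1505


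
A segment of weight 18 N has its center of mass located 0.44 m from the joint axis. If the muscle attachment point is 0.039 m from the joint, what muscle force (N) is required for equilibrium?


F_muscle = W * d_load / d_muscle
F_muscle = 18 * 0.44 / 0.039
Numerator = 7.9200
F_muscle = 203.0769


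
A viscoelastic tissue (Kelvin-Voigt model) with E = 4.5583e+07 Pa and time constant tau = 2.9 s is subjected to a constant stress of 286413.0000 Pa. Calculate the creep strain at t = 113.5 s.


epsilon(t) = (sigma/E) * (1 - exp(-t/tau))
sigma/E = 286413.0000 / 4.5583e+07 = 0.0063
exp(-t/tau) = exp(-113.5 / 2.9) = 1.0060e-17
epsilon = 0.0063 * (1 - 1.0060e-17)
epsilon = 0.0063


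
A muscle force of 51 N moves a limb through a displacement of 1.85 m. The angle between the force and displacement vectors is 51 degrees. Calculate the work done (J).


W = F * d * cos(theta)
theta = 51 deg = 0.8901 rad
cos(theta) = 0.6293
W = 51 * 1.85 * 0.6293
W = 59.3764


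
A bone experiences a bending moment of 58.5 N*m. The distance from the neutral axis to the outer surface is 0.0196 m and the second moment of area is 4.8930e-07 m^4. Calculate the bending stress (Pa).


sigma = M * c / I
sigma = 58.5 * 0.0196 / 4.8930e-07
M * c = 1.1466
sigma = 2.3433e+06


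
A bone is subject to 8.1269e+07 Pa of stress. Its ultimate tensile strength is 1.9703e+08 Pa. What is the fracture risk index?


FRI = applied / ultimate
FRI = 8.1269e+07 / 1.9703e+08
FRI = 0.4125


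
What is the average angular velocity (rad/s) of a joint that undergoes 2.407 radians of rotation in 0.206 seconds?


omega = delta_theta / delta_t
omega = 2.407 / 0.206
omega = 11.6845


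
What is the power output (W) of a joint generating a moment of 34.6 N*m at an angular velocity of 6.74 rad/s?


P = M * omega
P = 34.6 * 6.74
P = 233.2040


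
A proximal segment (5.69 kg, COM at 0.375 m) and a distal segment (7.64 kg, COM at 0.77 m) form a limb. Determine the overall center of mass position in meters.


COM = (m1*x1 + m2*x2) / (m1 + m2)
COM = (5.69*0.375 + 7.64*0.77) / (5.69 + 7.64)
Numerator = 8.0165
Denominator = 13.3300
COM = 0.6014


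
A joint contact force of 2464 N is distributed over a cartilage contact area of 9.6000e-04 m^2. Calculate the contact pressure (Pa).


P = F / A
P = 2464 / 9.6000e-04
P = 2.5667e+06


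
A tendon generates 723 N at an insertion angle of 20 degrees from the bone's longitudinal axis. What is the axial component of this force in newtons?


F_eff = F_tendon * cos(theta)
theta = 20 deg = 0.3491 rad
cos(theta) = 0.9397
F_eff = 723 * 0.9397
F_eff = 679.3978


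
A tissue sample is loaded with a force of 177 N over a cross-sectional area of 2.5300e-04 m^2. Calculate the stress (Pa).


stress = F / A
stress = 177 / 2.5300e-04
stress = 699604.7431


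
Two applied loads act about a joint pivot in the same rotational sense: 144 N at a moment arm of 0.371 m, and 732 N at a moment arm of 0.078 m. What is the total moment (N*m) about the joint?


M = F1 * d1 + F2 * d2
M = 144 * 0.371 + 732 * 0.078
M = 53.4240 + 57.0960
M = 110.5200


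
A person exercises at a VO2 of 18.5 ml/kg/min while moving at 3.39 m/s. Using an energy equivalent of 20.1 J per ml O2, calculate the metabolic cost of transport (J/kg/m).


Power per kg = VO2 * 20.1 / 60
Power per kg = 18.5 * 20.1 / 60 = 6.1975 W/kg
Cost = power_per_kg / speed
Cost = 6.1975 / 3.39
Cost = 1.8282


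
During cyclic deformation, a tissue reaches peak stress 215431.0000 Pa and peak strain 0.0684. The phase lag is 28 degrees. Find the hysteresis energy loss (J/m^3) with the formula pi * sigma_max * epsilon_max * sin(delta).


E_loss = pi * sigma_max * epsilon_max * sin(delta)
delta = 28 deg = 0.4887 rad
sin(delta) = 0.4695
E_loss = pi * 215431.0000 * 0.0684 * 0.4695
E_loss = 21733.1893


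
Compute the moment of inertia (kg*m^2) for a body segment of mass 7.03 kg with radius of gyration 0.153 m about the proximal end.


I = m * k^2
I = 7.03 * 0.153^2
k^2 = 0.0234
I = 0.1646


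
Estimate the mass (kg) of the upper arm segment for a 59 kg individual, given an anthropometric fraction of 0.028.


m_segment = body_mass * fraction
m_segment = 59 * 0.028
m_segment = 1.6520


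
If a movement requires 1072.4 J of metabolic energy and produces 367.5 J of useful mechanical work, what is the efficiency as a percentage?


eta = (W_mech / E_meta) * 100
eta = (367.5 / 1072.4) * 100
ratio = 0.3427
eta = 34.2689


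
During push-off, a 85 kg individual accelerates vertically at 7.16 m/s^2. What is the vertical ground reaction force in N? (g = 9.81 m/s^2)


GRF = m * (g + a)
GRF = 85 * (9.81 + 7.16)
GRF = 85 * 16.9700
GRF = 1442.4500


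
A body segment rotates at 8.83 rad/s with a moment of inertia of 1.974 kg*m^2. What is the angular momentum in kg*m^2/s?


L = I * omega
L = 1.974 * 8.83
L = 17.4304


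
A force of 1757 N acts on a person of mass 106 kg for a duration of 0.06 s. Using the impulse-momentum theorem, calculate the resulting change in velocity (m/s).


J = F * dt = 1757 * 0.06 = 105.4200 N*s
delta_v = J / m
delta_v = 105.4200 / 106
delta_v = 0.9945


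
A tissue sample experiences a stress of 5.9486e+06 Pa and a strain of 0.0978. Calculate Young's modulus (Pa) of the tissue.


E = stress / strain
E = 5.9486e+06 / 0.0978
E = 6.0824e+07


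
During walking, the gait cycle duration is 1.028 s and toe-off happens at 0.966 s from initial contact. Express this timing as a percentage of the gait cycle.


pct = (event_time / cycle_time) * 100
pct = (0.966 / 1.028) * 100
ratio = 0.9397
pct = 93.9689


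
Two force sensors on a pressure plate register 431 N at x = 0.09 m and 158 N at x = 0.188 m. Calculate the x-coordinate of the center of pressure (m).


COP_x = (F1*x1 + F2*x2) / (F1 + F2)
COP_x = (431*0.09 + 158*0.188) / (431 + 158)
Numerator = 68.4940
Denominator = 589
COP_x = 0.1163


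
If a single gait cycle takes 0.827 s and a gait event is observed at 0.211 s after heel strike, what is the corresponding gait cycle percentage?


pct = (event_time / cycle_time) * 100
pct = (0.211 / 0.827) * 100
ratio = 0.2551
pct = 25.5139


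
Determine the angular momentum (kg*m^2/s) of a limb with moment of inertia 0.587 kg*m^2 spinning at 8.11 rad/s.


L = I * omega
L = 0.587 * 8.11
L = 4.7606


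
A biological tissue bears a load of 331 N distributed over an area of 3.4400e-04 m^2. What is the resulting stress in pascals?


stress = F / A
stress = 331 / 3.4400e-04
stress = 962209.3023


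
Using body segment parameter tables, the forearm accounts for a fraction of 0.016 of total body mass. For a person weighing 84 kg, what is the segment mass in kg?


m_segment = body_mass * fraction
m_segment = 84 * 0.016
m_segment = 1.3440


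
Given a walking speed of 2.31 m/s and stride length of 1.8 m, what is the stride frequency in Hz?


f = v / stride_length
f = 2.31 / 1.8
f = 1.2833


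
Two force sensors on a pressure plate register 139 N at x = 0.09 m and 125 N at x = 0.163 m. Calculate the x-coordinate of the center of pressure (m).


COP_x = (F1*x1 + F2*x2) / (F1 + F2)
COP_x = (139*0.09 + 125*0.163) / (139 + 125)
Numerator = 32.8850
Denominator = 264
COP_x = 0.1246


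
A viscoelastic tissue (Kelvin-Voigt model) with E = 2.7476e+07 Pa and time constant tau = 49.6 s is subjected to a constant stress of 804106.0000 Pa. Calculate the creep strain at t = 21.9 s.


epsilon(t) = (sigma/E) * (1 - exp(-t/tau))
sigma/E = 804106.0000 / 2.7476e+07 = 0.0293
exp(-t/tau) = exp(-21.9 / 49.6) = 0.6431
epsilon = 0.0293 * (1 - 0.6431)
epsilon = 0.0104


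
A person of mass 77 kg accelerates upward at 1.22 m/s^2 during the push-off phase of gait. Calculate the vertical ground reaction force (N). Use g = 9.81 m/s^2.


GRF = m * (g + a)
GRF = 77 * (9.81 + 1.22)
GRF = 77 * 11.0300
GRF = 849.3100
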